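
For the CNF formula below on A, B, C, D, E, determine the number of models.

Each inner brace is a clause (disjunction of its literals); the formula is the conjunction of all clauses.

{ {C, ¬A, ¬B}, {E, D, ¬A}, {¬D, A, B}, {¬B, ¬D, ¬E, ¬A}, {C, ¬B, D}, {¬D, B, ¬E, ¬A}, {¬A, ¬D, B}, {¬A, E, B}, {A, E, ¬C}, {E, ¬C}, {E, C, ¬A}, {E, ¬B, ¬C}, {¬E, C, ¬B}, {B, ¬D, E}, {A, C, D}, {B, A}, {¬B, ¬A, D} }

5

There are 2^5 = 32 truth assignments over (A, B, C, D, E).
Split on A. With A = True, the clauses containing A are satisfied and ¬A drops from the rest; 2 of the 2^4 = 16 assignments to the other variables satisfy what remains.
With A = False, by the same count on the reduced clause set, 3 assignments work.
Total: 2 + 3 = 5.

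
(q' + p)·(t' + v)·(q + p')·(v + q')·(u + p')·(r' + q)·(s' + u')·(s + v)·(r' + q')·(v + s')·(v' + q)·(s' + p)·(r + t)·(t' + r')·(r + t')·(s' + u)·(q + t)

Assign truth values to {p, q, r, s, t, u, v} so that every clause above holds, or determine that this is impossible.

UNSATISFIABLE

Case q = 0:
Unit clause (p') forces p = 0.
Unit clause (r') forces r = 0.
Unit clause (v') forces v = 0.
Unit clause (t') forces t = 0.
That conflicts with the unit clause (t).
Backtrack on q: now try q = 1.
Unit clause (p) forces p = 1.
Unit clause (v) forces v = 1.
Unit clause (u) forces u = 1.
Unit clause (s') forces s = 0.
Unit clause (r') forces r = 0.
Unit clause (t) forces t = 1.
That conflicts with the unit clause (t').
Either choice for q ends in contradiction.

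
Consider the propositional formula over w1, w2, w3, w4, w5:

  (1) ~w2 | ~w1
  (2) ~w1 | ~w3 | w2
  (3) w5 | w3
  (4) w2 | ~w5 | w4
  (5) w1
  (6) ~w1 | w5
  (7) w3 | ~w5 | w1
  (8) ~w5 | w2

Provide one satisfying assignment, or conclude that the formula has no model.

The clause (w1) is unit, so w1 = 1.
The clause (~w2) is unit, so w2 = 0.
The clause (~w3) is unit, so w3 = 0.
The clause (w5) is unit, so w5 = 1.
That conflicts with the unit clause (~w5).

UNSATISFIABLE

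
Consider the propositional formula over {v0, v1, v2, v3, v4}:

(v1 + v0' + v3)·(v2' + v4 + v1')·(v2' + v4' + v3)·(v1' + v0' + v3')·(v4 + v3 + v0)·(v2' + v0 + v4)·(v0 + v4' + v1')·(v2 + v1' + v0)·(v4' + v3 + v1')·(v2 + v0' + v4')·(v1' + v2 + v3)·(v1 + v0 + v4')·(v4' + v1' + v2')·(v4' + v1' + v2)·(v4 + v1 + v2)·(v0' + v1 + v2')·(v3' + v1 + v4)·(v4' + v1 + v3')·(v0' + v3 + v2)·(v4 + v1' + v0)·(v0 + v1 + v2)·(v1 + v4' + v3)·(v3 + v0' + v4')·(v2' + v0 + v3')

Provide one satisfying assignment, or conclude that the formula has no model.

UNSATISFIABLE

Suppose v1 = 1.
Suppose v2 = 0.
(v0) alone gives v0 = 1.
(v3') alone gives v3 = 0.
But (v3) is also a unit clause — contradiction.
Undo v2 and try v2 = 1.
(v4) alone gives v4 = 1.
But (v4') is also a unit clause — contradiction.
Both values of v2 lead to a conflict.
Undo v1 and try v1 = 0.
Suppose v0 = 0.
(v4') alone gives v4 = 0.
(v3) alone gives v3 = 1.
But (v3') is also a unit clause — contradiction.
Undo v0 and try v0 = 1.
(v3) alone gives v3 = 1.
(v2') alone gives v2 = 0.
(v4') alone gives v4 = 0.
But (v4) is also a unit clause — contradiction.
Both values of v0 lead to a conflict.
Both values of v1 lead to a conflict.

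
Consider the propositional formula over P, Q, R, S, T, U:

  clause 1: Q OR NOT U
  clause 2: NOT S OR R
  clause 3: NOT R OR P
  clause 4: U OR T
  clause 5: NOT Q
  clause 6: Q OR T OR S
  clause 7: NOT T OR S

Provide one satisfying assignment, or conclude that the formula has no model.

The clause (NOT Q) is unit, so Q = false.
The clause (NOT U) is unit, so U = false.
The clause (T) is unit, so T = true.
The clause (S) is unit, so S = true.
The clause (R) is unit, so R = true.
The clause (P) is unit, so P = true.
This assignment satisfies each clause.

P: true, Q: false, R: true, S: true, T: true, U: false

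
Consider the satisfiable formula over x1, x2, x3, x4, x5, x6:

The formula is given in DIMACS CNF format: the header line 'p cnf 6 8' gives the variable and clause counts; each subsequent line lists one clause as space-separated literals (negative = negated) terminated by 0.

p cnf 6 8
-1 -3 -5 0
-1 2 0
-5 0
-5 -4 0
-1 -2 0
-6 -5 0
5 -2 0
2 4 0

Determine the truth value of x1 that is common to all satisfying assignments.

Suppose x1 = True.
The clause (x2) is unit, so x2 = True.
But (¬x2) is also a unit clause — contradiction.
So every satisfying assignment has x1 = False.

False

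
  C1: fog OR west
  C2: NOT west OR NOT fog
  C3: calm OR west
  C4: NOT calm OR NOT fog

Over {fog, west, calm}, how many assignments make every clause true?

There are 2^3 = 8 truth assignments over (fog, west, calm).
Check each against the 4 clauses (columns in the order fog, west, calm):
  F F F  ✗ fails (fog OR west)
  F F T  ✗ fails (fog OR west)
  F T F  ✓ satisfies all
  F T T  ✓ satisfies all
  T F F  ✗ fails (calm OR west)
  T F T  ✗ fails (NOT calm OR NOT fog)
  T T F  ✗ fails (NOT west OR NOT fog)
  T T T  ✗ fails (NOT west OR NOT fog)
2 of the 8 rows are models.

2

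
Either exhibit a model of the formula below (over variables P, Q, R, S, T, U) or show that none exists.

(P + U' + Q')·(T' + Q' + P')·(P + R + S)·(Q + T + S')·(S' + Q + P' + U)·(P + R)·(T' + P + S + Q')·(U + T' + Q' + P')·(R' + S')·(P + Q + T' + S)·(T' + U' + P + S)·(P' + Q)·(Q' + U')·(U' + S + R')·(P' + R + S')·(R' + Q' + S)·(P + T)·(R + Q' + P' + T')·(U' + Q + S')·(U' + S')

P=1, Q=1, R=0, S=0, T=0, U=0

Try P = 1.
(Q) alone gives Q = 1.
(T') alone gives T = 0.
(U') alone gives U = 0.
Try R = 0.
(S') alone gives S = 0.
Every clause now holds.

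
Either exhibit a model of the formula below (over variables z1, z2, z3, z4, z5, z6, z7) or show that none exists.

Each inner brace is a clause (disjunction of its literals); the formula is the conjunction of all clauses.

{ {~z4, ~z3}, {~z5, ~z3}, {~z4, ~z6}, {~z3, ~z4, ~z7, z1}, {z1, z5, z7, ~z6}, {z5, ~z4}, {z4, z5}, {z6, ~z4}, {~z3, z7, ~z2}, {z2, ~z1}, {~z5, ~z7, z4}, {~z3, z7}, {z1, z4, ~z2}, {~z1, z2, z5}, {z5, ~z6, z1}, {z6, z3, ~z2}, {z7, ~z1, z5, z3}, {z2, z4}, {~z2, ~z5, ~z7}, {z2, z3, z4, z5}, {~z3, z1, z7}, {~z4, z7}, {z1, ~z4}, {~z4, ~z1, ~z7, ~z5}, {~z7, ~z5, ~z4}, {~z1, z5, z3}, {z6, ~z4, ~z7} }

z1 ↦ 1,  z2 ↦ 1,  z3 ↦ 0,  z4 ↦ 0,  z5 ↦ 1,  z6 ↦ 1,  z7 ↦ 0

Case z4 = 0:
From the singleton clause (z5), z5 = 1.
From the singleton clause (~z3), z3 = 0.
From the singleton clause (~z7), z7 = 0.
From the singleton clause (z2), z2 = 1.
From the singleton clause (z1), z1 = 1.
From the singleton clause (z6), z6 = 1.
This assignment satisfies each clause.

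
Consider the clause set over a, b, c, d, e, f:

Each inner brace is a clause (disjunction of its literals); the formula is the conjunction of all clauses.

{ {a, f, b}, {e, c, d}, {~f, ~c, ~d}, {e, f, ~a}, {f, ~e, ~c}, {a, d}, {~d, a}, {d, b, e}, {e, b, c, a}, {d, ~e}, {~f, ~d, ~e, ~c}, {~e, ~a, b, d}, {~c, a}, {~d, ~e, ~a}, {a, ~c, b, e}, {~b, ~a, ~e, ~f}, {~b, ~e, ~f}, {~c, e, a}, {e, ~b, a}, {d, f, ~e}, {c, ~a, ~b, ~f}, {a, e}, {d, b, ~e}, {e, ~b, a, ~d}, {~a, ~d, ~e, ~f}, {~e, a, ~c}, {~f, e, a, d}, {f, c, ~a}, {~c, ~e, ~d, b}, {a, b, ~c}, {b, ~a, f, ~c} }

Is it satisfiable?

Branch on a: set a = 1.
Branch on e: set e = 0.
The clause (f) is unit, so f = 1.
Branch on c: set c = 0.
The clause (d) is unit, so d = 1.
The clause (~b) is unit, so b = 0.
All clauses are satisfied.
A satisfying assignment: a=1, b=0, c=0, d=1, e=0, f=1.

Yes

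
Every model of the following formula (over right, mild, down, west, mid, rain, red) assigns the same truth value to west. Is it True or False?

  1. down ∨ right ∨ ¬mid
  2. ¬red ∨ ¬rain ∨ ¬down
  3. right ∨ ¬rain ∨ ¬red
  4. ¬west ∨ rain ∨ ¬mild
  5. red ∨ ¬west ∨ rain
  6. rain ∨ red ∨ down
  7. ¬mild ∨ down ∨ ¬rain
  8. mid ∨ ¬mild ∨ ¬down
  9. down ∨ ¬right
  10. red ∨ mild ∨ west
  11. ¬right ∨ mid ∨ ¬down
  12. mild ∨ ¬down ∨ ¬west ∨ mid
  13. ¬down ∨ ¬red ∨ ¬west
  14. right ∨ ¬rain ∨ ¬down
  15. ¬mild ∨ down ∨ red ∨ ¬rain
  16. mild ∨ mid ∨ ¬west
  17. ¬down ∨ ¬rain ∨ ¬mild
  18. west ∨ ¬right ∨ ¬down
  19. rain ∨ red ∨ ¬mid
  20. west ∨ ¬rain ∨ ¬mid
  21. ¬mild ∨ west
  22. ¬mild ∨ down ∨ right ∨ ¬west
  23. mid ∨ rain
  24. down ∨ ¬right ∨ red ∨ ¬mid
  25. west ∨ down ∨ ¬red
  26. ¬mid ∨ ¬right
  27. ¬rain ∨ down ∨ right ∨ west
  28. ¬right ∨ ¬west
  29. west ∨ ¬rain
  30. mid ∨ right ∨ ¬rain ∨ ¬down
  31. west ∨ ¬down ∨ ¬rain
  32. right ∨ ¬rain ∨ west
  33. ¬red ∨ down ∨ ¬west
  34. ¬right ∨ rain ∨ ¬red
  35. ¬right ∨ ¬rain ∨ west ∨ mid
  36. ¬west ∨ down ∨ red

Suppose west = True.
(¬right) alone gives right = False.
Suppose down = True.
(¬red) alone gives red = False.
(rain) alone gives rain = True.
That conflicts with the unit clause (¬rain).
That branch fails; take down = False instead.
(¬mid) alone gives mid = False.
(mild) alone gives mild = True.
That conflicts with the unit clause (¬mild).
Either choice for down ends in contradiction.
So every satisfying assignment has west = False.

False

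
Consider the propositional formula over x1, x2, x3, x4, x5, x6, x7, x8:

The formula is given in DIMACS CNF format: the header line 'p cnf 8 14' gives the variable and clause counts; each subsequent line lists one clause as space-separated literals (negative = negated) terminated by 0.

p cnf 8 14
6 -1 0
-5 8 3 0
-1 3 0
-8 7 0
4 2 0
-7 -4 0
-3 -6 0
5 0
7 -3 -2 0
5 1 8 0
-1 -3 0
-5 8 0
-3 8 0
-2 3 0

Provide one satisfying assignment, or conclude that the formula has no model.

x1: False, x2: True, x3: True, x4: False, x5: True, x6: False, x7: True, x8: True

The clause (x5) is unit, so x5 = True.
The clause (x8) is unit, so x8 = True.
The clause (x7) is unit, so x7 = True.
The clause (¬x4) is unit, so x4 = False.
The clause (x2) is unit, so x2 = True.
The clause (x3) is unit, so x3 = True.
The clause (¬x6) is unit, so x6 = False.
The clause (¬x1) is unit, so x1 = False.
Every clause now holds.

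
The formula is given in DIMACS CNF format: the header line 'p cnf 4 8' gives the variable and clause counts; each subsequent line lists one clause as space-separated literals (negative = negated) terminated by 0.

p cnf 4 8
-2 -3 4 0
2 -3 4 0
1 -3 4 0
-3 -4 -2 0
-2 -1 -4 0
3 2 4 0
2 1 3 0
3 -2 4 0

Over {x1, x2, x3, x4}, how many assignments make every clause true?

4

There are 2^4 = 16 truth assignments over (x1, x2, x3, x4).
Split on x1. With x1 = True, the clauses containing x1 are satisfied and ¬x1 drops from the rest; 2 of the 2^3 = 8 assignments to the other variables satisfy what remains.
With x1 = False, by the same count on the reduced clause set, 2 assignments work.
Total: 2 + 2 = 4.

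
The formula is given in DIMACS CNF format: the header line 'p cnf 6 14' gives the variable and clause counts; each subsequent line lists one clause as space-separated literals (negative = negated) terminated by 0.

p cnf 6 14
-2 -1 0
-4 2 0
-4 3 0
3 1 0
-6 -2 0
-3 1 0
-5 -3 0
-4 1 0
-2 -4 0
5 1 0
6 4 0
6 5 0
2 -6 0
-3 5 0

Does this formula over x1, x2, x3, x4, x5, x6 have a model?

Try x2 = False.
From the singleton clause (¬x4), x4 = False.
From the singleton clause (x6), x6 = True.
But (¬x6) is also a unit clause — contradiction.
That branch fails; take x2 = True instead.
From the singleton clause (¬x1), x1 = False.
From the singleton clause (x3), x3 = True.
But (¬x3) is also a unit clause — contradiction.
Either choice for x2 ends in contradiction.
No assignment satisfies every clause.

No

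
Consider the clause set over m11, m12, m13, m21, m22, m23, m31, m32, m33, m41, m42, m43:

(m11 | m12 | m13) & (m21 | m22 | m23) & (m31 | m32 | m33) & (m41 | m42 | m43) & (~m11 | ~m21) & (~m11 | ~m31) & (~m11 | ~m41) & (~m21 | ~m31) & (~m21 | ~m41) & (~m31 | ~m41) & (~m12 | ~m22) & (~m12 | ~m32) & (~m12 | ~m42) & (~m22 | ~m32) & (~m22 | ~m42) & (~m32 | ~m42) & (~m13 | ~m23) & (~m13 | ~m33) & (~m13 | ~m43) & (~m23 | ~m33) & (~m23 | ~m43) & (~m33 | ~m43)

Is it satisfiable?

Try m11 = 0.
Try m12 = 1.
(~m22) alone gives m22 = 0.
(~m32) alone gives m32 = 0.
(~m42) alone gives m42 = 0.
Try m21 = 1.
(~m31) alone gives m31 = 0.
(m33) alone gives m33 = 1.
(~m41) alone gives m41 = 0.
(m43) alone gives m43 = 1.
But (~m43) is also a unit clause — contradiction.
Undo m21 and try m21 = 0.
(m23) alone gives m23 = 1.
(~m13) alone gives m13 = 0.
(~m33) alone gives m33 = 0.
(m31) alone gives m31 = 1.
(~m41) alone gives m41 = 0.
(m43) alone gives m43 = 1.
But (~m43) is also a unit clause — contradiction.
Either choice for m21 ends in contradiction.
Undo m12 and try m12 = 0.
(m13) alone gives m13 = 1.
(~m23) alone gives m23 = 0.
(~m33) alone gives m33 = 0.
(~m43) alone gives m43 = 0.
Try m21 = 1.
(~m31) alone gives m31 = 0.
(m32) alone gives m32 = 1.
(~m41) alone gives m41 = 0.
(m42) alone gives m42 = 1.
But (~m42) is also a unit clause — contradiction.
Undo m21 and try m21 = 0.
(m22) alone gives m22 = 1.
(~m32) alone gives m32 = 0.
(m31) alone gives m31 = 1.
(~m41) alone gives m41 = 0.
(m42) alone gives m42 = 1.
But (~m42) is also a unit clause — contradiction.
Either choice for m21 ends in contradiction.
Either choice for m12 ends in contradiction.
Undo m11 and try m11 = 1.
(~m21) alone gives m21 = 0.
(~m31) alone gives m31 = 0.
(~m41) alone gives m41 = 0.
Try m22 = 1.
(~m12) alone gives m12 = 0.
(~m32) alone gives m32 = 0.
(m33) alone gives m33 = 1.
(~m42) alone gives m42 = 0.
(m43) alone gives m43 = 1.
But (~m43) is also a unit clause — contradiction.
Undo m22 and try m22 = 0.
(m23) alone gives m23 = 1.
(~m13) alone gives m13 = 0.
(~m33) alone gives m33 = 0.
(m32) alone gives m32 = 1.
(~m12) alone gives m12 = 0.
(~m42) alone gives m42 = 0.
(m43) alone gives m43 = 1.
But (~m43) is also a unit clause — contradiction.
Either choice for m22 ends in contradiction.
Either choice for m11 ends in contradiction.
No assignment satisfies every clause.

Unsatisfiable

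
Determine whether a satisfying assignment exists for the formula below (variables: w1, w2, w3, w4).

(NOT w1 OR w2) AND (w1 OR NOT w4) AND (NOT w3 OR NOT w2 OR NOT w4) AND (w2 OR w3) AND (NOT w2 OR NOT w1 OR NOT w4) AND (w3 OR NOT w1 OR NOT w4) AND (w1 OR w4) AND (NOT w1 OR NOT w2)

No

Case w1 = false:
Unit clause (NOT w4) forces w4 = false.
That conflicts with the unit clause (w4).
So w1 must be the other value — set w1 = true.
Unit clause (w2) forces w2 = true.
That conflicts with the unit clause (NOT w2).
Either choice for w1 ends in contradiction.
No assignment satisfies every clause.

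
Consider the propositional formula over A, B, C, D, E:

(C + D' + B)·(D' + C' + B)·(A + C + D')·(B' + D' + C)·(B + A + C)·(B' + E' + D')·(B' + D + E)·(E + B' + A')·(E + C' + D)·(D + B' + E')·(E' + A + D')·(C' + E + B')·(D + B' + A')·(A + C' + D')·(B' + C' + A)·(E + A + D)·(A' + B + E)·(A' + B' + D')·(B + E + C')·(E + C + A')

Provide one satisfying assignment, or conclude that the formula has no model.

Try C = 1.
Try D = 0.
From the singleton clause (E), E = 1.
From the singleton clause (B'), B = 0.
No clause remains; A is free.

A ↦ 1,  B ↦ 0,  C ↦ 1,  D ↦ 0,  E ↦ 1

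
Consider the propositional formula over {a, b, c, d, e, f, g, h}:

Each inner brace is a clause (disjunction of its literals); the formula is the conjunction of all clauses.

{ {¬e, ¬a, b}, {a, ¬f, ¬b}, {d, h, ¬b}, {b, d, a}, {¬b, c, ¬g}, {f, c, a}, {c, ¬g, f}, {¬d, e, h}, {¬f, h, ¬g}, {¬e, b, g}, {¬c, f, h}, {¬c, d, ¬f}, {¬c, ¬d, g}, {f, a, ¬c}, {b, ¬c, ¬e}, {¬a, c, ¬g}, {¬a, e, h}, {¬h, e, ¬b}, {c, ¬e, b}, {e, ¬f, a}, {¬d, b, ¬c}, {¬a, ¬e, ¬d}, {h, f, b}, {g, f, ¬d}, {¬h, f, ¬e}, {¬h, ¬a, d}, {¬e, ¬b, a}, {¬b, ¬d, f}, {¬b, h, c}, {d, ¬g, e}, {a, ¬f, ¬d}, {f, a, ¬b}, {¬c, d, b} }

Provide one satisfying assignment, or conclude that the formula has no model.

Branch on e: set e = False.
Branch on d: set d = True.
(h) alone gives h = True.
(¬b) alone gives b = False.
(¬c) alone gives c = False.
Branch on f: set f = True.
(a) alone gives a = True.
(¬g) alone gives g = False.
All clauses are satisfied.

a: True; b: False; c: False; d: True; e: False; f: True; g: False; h: True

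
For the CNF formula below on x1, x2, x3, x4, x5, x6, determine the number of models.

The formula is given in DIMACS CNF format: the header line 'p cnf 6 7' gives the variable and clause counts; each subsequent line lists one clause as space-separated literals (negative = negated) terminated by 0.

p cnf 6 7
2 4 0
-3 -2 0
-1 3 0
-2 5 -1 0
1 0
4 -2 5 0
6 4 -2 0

4

There are 2^6 = 64 truth assignments over (x1, x2, x3, x4, x5, x6).
Split on x3. With x3 = True, the clauses containing x3 are satisfied and ¬x3 drops from the rest; 4 of the 2^5 = 32 assignments to the other variables satisfy what remains.
With x3 = False, by the same count on the reduced clause set, 0 assignments work.
(One model: x1=T, x2=F, x3=T, x4=T, x5=F, x6=F.)
Total: 4 + 0 = 4.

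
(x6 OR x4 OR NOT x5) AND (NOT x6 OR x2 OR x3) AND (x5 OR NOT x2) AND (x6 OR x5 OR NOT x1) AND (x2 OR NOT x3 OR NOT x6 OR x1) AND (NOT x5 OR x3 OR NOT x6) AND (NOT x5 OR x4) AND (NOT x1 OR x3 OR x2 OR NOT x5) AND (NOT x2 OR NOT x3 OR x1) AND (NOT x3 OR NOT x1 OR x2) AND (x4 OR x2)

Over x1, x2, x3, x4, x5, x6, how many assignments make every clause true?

There are 2^6 = 64 truth assignments over (x1, x2, x3, x4, x5, x6).
Split on x4. With x4 = true, the clauses containing x4 are satisfied and NOT x4 drops from the rest; 8 of the 2^5 = 32 assignments to the other variables satisfy what remains.
With x4 = false, by the same count on the reduced clause set, 0 assignments work.
Total: 8 + 0 = 8.

8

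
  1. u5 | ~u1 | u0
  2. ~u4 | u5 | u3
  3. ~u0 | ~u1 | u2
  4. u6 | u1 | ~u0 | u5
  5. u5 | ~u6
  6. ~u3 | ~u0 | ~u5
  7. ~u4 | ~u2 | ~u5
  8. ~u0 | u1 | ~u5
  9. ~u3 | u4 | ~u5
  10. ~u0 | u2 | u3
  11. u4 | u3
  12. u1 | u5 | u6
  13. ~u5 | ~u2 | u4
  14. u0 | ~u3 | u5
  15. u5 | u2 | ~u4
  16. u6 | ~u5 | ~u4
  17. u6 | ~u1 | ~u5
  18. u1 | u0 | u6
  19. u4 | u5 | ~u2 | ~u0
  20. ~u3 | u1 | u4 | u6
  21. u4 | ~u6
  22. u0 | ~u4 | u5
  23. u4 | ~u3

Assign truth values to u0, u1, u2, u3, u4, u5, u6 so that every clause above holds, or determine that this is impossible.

u0=0,  u1=1,  u2=0,  u3=1,  u4=1,  u5=1,  u6=1

Try u5 = 1.
Try u3 = 1.
From the singleton clause (~u0), u0 = 0.
From the singleton clause (u4), u4 = 1.
From the singleton clause (~u2), u2 = 0.
From the singleton clause (u6), u6 = 1.
Every clause is now satisfied; u1 is unconstrained.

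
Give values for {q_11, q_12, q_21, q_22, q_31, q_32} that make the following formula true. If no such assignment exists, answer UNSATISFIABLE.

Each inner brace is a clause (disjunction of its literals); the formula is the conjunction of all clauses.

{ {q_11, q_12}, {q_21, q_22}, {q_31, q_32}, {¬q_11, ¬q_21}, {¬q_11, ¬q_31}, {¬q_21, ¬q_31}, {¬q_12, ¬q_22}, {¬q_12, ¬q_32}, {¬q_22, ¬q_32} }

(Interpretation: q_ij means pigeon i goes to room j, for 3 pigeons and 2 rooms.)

Branch on q_11: set q_11 = True.
From the singleton clause (¬q_21), q_21 = False.
From the singleton clause (q_22), q_22 = True.
From the singleton clause (¬q_31), q_31 = False.
From the singleton clause (q_32), q_32 = True.
Now (¬q_32) is unsatisfied and unit — conflict.
That branch fails; take q_11 = False instead.
From the singleton clause (q_12), q_12 = True.
From the singleton clause (¬q_22), q_22 = False.
From the singleton clause (q_21), q_21 = True.
From the singleton clause (¬q_31), q_31 = False.
From the singleton clause (q_32), q_32 = True.
Now (¬q_32) is unsatisfied and unit — conflict.
Both values of q_11 lead to a conflict.

UNSATISFIABLE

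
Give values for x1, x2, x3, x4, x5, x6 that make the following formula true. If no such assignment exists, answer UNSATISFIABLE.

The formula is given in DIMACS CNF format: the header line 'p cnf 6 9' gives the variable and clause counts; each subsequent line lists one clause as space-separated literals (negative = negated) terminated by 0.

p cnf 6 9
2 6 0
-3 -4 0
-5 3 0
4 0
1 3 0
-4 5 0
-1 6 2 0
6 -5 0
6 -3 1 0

Unit clause (x4) forces x4 = True.
Unit clause (¬x3) forces x3 = False.
Unit clause (¬x5) forces x5 = False.
That conflicts with the unit clause (x5).

UNSATISFIABLE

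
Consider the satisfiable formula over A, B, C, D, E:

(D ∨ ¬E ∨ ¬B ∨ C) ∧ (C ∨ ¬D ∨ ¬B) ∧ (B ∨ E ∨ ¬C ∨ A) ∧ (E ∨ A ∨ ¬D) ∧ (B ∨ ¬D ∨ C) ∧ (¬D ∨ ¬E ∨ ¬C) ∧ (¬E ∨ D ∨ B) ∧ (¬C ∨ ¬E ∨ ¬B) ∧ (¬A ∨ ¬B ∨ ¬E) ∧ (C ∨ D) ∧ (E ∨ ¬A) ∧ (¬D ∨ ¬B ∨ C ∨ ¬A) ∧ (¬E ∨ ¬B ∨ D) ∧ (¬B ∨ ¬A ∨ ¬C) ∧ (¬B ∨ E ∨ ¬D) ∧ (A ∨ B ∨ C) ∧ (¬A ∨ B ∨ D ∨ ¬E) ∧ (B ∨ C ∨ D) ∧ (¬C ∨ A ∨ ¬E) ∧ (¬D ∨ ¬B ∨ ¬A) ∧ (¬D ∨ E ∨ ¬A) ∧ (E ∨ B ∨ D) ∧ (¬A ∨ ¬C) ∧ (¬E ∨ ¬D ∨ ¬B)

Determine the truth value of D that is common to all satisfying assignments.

Suppose D = True.
Try C = True.
From the singleton clause (¬E), E = False.
From the singleton clause (A), A = True.
That conflicts with the unit clause (¬A).
So C must be the other value — set C = False.
From the singleton clause (¬B), B = False.
That conflicts with the unit clause (B).
Either choice for C ends in contradiction.
So every satisfying assignment has D = False.

False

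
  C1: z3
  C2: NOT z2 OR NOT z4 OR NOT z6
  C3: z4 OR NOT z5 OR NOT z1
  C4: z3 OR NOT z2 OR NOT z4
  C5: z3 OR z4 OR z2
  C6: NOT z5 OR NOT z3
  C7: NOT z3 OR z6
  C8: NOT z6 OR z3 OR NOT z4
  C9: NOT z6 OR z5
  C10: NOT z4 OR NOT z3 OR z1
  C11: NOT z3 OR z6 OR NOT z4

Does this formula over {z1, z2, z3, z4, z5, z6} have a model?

Unit clause (z3) forces z3 = true.
Unit clause (NOT z5) forces z5 = false.
Unit clause (z6) forces z6 = true.
But (NOT z6) is also a unit clause — contradiction.
No assignment satisfies every clause.

No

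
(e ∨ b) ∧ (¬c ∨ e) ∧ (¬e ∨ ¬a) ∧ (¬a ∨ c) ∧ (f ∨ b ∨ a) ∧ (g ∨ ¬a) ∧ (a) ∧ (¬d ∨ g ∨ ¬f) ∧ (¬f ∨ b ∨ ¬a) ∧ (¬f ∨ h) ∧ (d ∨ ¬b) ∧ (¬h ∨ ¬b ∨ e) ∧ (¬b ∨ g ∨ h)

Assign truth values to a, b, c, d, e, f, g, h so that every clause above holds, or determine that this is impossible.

The clause (a) is unit, so a = True.
The clause (¬e) is unit, so e = False.
The clause (b) is unit, so b = True.
The clause (¬c) is unit, so c = False.
But (c) is also a unit clause — contradiction.

UNSATISFIABLE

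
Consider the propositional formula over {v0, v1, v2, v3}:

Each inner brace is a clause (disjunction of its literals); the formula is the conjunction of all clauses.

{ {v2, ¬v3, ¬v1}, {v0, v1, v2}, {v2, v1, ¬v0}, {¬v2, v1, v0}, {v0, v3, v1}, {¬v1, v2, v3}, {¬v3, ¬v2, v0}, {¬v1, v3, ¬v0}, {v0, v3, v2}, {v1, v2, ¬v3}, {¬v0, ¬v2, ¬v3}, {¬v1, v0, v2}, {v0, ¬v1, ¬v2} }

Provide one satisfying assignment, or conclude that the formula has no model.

v0=True,  v1=False,  v2=True,  v3=False

Try v2 = True.
Try v1 = False.
Unit clause (v0) forces v0 = True.
Unit clause (¬v3) forces v3 = False.
All clauses are satisfied.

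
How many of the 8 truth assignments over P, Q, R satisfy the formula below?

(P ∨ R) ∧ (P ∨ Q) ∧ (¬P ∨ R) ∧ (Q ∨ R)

3

There are 2^3 = 8 truth assignments over (P, Q, R).
Check each against the 4 clauses (columns in the order P, Q, R):
  F F F  ✗ fails (P ∨ R)
  F F T  ✗ fails (P ∨ Q)
  F T F  ✗ fails (P ∨ R)
  F T T  ✓ satisfies all
  T F F  ✗ fails (¬P ∨ R)
  T F T  ✓ satisfies all
  T T F  ✗ fails (¬P ∨ R)
  T T T  ✓ satisfies all
3 of the 8 rows are models.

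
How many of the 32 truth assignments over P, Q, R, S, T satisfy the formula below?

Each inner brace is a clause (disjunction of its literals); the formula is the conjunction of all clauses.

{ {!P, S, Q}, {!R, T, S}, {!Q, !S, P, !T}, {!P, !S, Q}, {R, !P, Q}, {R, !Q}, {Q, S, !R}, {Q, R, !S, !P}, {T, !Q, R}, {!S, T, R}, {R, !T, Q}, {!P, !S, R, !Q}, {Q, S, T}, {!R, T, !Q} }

5

There are 2^5 = 32 truth assignments over (P, Q, R, S, T).
Split on Q. With Q = true, the clauses containing Q are satisfied and !Q drops from the rest; 3 of the 2^4 = 16 assignments to the other variables satisfy what remains.
With Q = false, by the same count on the reduced clause set, 2 assignments work.
(One model: P=F, Q=F, R=T, S=T, T=F.)
Total: 3 + 2 = 5.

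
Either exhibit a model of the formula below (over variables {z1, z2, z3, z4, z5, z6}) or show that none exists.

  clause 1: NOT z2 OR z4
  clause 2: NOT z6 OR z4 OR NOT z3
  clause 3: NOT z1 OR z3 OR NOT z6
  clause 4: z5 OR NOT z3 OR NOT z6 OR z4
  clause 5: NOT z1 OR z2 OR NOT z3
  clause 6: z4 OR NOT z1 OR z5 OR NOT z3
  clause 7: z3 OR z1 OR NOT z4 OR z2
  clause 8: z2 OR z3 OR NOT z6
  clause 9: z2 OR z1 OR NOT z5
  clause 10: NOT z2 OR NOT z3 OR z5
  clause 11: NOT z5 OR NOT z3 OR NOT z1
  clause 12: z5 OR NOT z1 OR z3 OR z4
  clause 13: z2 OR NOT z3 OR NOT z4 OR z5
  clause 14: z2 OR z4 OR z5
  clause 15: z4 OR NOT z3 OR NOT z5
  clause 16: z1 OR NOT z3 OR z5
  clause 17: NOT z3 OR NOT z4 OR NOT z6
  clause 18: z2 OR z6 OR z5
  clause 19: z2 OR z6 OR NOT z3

z1 ↦ false, z2 ↦ true, z3 ↦ false, z4 ↦ true, z5 ↦ false, z6 ↦ false

Try z2 = true.
Unit clause (z4) forces z4 = true.
Try z3 = false.
Try z1 = false.
Every clause is now satisfied; z5, z6 are unconstrained.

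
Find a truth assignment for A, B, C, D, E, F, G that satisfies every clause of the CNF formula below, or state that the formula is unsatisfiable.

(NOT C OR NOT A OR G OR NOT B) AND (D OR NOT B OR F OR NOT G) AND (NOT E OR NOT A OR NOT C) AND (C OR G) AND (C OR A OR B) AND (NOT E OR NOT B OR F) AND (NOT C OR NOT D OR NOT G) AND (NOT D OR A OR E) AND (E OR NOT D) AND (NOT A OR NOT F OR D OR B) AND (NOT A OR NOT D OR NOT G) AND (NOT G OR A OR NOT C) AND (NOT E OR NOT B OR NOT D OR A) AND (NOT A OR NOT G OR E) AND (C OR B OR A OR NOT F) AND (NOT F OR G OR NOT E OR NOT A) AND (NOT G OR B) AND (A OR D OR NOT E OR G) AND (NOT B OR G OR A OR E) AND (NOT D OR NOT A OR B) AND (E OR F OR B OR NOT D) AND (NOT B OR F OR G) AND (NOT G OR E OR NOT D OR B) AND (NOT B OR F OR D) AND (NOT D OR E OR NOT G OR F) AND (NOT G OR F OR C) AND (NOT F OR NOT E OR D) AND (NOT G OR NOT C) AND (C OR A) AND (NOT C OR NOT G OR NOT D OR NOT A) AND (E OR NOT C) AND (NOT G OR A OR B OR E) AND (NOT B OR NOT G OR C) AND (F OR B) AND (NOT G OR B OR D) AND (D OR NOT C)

A ↦ false,  B ↦ false,  C ↦ true,  D ↦ true,  E ↦ true,  F ↦ true,  G ↦ false

Suppose C = true.
(NOT G) alone gives G = false.
(E) alone gives E = true.
(NOT A) alone gives A = false.
(D) alone gives D = true.
(NOT B) alone gives B = false.
(F) alone gives F = true.
Every clause now holds.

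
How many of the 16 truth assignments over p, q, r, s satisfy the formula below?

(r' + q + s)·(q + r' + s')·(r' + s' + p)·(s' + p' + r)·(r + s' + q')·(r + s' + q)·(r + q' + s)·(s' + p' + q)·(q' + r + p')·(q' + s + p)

4

There are 2^4 = 16 truth assignments over (p, q, r, s).
Split on r. With r = 1, the clauses containing r are satisfied and r' drops from the rest; 2 of the 2^3 = 8 assignments to the other variables satisfy what remains.
With r = 0, by the same count on the reduced clause set, 2 assignments work.
(One model: p=F, q=F, r=F, s=F.)
Total: 2 + 2 = 4.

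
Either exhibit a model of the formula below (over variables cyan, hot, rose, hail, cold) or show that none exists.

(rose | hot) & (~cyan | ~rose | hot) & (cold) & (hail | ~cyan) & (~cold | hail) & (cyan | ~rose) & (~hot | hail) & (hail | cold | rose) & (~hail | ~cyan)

Unit clause (cold) forces cold = 1.
Unit clause (hail) forces hail = 1.
Unit clause (~cyan) forces cyan = 0.
Unit clause (~rose) forces rose = 0.
Unit clause (hot) forces hot = 1.
This assignment satisfies each clause.

cyan=0; hot=1; rose=0; hail=1; cold=1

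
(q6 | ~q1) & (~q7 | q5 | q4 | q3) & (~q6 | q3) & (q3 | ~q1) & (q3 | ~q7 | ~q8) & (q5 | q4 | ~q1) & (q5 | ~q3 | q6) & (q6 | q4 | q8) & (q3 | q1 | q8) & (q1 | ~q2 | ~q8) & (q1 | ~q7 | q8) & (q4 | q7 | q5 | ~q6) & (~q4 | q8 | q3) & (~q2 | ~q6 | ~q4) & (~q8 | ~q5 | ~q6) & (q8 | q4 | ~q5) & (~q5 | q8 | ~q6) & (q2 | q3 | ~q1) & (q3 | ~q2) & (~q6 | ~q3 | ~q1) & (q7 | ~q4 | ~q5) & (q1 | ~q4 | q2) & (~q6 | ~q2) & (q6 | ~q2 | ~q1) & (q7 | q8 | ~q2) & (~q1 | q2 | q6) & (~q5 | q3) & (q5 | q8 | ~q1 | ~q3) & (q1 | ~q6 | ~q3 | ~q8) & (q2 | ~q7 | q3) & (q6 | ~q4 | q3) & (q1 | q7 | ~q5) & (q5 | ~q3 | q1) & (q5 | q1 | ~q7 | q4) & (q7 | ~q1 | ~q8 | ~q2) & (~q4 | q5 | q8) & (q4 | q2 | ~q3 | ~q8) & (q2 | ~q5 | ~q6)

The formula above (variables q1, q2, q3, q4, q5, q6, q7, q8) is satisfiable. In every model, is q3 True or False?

Suppose q3 = 1.
Case q6 = 1:
(~q1) alone gives q1 = 0.
(~q2) alone gives q2 = 0.
(~q4) alone gives q4 = 0.
(~q8) alone gives q8 = 0.
(~q7) alone gives q7 = 0.
(q5) alone gives q5 = 1.
Now (~q5) is unsatisfied and unit — conflict.
That branch fails; take q6 = 0 instead.
(~q1) alone gives q1 = 0.
(q5) alone gives q5 = 1.
(q7) alone gives q7 = 1.
(q8) alone gives q8 = 1.
(~q2) alone gives q2 = 0.
(~q4) alone gives q4 = 0.
Now (q4) is unsatisfied and unit — conflict.
Both values of q6 lead to a conflict.
So every satisfying assignment has q3 = False.

False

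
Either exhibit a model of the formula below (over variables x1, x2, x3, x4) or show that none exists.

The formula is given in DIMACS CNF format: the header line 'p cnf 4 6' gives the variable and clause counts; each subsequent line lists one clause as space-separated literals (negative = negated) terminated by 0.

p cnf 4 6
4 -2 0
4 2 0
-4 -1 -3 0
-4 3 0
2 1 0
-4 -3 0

Branch on x4: set x4 = True.
Unit clause (x3) forces x3 = True.
That conflicts with the unit clause (¬x3).
Backtrack on x4: now try x4 = False.
Unit clause (¬x2) forces x2 = False.
That conflicts with the unit clause (x2).
Neither x4 = True nor x4 = False works.

UNSATISFIABLE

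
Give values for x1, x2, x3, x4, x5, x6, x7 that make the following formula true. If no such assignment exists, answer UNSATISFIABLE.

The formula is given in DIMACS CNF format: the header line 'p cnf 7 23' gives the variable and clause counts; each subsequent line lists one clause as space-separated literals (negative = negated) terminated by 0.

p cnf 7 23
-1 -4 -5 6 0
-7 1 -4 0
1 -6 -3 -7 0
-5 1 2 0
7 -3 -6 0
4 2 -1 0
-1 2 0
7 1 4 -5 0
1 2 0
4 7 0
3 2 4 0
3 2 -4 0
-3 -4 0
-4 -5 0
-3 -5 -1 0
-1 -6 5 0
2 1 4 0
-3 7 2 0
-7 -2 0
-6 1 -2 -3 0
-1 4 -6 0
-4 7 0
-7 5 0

Suppose x1 = False.
(x2) alone gives x2 = True.
(¬x7) alone gives x7 = False.
(x4) alone gives x4 = True.
That conflicts with the unit clause (¬x4).
That branch fails; take x1 = True instead.
(x2) alone gives x2 = True.
(¬x7) alone gives x7 = False.
(x4) alone gives x4 = True.
That conflicts with the unit clause (¬x4).
Neither x1 = True nor x1 = False works.

UNSATISFIABLE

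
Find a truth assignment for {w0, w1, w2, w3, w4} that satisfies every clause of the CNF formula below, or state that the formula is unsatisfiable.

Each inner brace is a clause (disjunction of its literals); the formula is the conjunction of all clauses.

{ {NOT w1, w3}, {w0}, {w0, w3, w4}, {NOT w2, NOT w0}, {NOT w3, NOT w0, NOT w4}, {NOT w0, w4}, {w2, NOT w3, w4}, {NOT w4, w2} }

UNSATISFIABLE

The clause (w0) is unit, so w0 = true.
The clause (NOT w2) is unit, so w2 = false.
The clause (w4) is unit, so w4 = true.
But (NOT w4) is also a unit clause — contradiction.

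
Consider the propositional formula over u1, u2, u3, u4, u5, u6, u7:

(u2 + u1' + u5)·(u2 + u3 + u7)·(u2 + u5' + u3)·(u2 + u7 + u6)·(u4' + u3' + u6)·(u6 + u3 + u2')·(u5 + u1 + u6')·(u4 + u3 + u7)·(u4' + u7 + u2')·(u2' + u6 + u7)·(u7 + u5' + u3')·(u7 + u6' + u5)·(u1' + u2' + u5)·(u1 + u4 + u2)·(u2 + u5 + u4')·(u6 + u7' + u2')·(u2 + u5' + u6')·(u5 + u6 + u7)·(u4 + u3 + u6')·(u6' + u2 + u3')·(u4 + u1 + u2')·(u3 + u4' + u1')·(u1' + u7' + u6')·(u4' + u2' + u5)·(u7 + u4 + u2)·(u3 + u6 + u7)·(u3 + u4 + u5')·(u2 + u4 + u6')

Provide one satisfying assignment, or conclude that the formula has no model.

Case u2 = 0:
Case u1 = 1:
The clause (u5) is unit, so u5 = 1.
The clause (u3) is unit, so u3 = 1.
The clause (u7) is unit, so u7 = 1.
The clause (u6') is unit, so u6 = 0.
The clause (u4') is unit, so u4 = 0.
This assignment satisfies each clause.

u1 ↦ 1; u2 ↦ 0; u3 ↦ 1; u4 ↦ 0; u5 ↦ 1; u6 ↦ 0; u7 ↦ 1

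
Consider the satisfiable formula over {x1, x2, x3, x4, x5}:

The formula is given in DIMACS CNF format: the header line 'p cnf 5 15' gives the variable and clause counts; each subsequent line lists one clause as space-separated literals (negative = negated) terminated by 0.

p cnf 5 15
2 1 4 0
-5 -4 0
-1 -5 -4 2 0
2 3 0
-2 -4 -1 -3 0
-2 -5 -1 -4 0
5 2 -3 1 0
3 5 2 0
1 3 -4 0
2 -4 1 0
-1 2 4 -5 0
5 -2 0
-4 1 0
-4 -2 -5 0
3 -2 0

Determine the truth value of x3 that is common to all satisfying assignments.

Suppose x3 = False.
(x2) alone gives x2 = True.
Now (¬x2) is unsatisfied and unit — conflict.
So every satisfying assignment has x3 = True.

True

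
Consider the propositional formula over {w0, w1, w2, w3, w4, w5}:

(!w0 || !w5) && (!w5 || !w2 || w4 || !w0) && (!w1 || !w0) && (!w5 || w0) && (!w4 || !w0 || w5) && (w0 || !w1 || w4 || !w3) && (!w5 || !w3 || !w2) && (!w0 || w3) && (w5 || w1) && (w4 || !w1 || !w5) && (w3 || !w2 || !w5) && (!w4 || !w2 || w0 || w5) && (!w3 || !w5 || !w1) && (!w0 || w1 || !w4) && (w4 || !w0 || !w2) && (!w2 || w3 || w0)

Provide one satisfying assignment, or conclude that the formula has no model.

w0=false,  w1=true,  w2=false,  w3=false,  w4=false,  w5=false

Suppose w0 = false.
(!w5) alone gives w5 = false.
(w1) alone gives w1 = true.
Suppose w4 = false.
(!w3) alone gives w3 = false.
(!w2) alone gives w2 = false.
Every clause now holds.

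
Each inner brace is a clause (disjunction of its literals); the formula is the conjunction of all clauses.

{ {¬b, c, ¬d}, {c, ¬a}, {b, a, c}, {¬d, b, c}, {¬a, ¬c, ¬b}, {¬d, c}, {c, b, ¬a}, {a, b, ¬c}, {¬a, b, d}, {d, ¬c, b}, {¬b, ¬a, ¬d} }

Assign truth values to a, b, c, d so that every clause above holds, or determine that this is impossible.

a ↦ False,  b ↦ True,  c ↦ True,  d ↦ True

Case c = True:
Case a = False:
From the singleton clause (b), b = True.
Every clause is now satisfied; d is unconstrained.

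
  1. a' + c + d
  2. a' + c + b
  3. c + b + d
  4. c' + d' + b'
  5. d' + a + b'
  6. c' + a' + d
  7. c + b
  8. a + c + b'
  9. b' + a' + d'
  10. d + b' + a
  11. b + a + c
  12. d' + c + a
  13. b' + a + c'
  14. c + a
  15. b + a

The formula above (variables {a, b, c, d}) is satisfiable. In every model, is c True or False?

True

Suppose c = 0.
The clause (b) is unit, so b = 1.
The clause (a) is unit, so a = 1.
The clause (d) is unit, so d = 1.
But (d') is also a unit clause — contradiction.
So every satisfying assignment has c = True.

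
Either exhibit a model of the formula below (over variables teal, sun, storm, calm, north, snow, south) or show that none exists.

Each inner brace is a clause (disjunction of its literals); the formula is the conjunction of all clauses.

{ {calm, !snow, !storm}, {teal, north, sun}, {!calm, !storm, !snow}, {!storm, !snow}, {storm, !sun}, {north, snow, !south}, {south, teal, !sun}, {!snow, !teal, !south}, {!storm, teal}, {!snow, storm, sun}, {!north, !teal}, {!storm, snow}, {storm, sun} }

Branch on storm: set storm = false.
From the singleton clause (!sun), sun = false.
Now (sun) is unsatisfied and unit — conflict.
That branch fails; take storm = true instead.
From the singleton clause (!snow), snow = false.
Now (snow) is unsatisfied and unit — conflict.
Neither storm = true nor storm = false works.

UNSATISFIABLE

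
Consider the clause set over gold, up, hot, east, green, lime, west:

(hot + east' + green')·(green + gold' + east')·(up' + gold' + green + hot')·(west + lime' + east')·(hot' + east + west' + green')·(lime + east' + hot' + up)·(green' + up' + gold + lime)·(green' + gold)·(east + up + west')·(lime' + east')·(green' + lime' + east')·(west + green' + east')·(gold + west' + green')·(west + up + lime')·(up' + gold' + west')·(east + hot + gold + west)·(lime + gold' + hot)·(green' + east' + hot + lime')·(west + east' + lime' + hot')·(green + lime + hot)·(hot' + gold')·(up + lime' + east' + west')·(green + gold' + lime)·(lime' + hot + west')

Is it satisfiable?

Suppose green = 0.
Suppose gold = 0.
Suppose lime = 1.
The clause (east') is unit, so east = 0.
Suppose up = 1.
Suppose hot = 1.
All clauses hold; west can take either value.
A satisfying assignment: gold ↦ 0, up ↦ 1, hot ↦ 1, east ↦ 0, green ↦ 0, lime ↦ 1, west ↦ 1.

Yes, satisfiable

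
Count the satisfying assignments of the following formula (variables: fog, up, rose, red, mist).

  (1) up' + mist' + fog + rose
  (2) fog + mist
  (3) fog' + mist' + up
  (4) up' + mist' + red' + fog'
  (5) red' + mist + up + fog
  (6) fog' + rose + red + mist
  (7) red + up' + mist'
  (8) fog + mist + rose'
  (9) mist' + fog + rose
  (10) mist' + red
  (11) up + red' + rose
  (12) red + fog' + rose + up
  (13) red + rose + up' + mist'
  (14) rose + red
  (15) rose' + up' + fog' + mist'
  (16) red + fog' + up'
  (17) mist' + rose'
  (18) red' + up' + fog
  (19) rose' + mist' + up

4

There are 2^5 = 32 truth assignments over (fog, up, rose, red, mist).
Split on up. With up = 1, the clauses containing up are satisfied and up' drops from the rest; 2 of the 2^4 = 16 assignments to the other variables satisfy what remains.
With up = 0, by the same count on the reduced clause set, 2 assignments work.
Total: 2 + 2 = 4.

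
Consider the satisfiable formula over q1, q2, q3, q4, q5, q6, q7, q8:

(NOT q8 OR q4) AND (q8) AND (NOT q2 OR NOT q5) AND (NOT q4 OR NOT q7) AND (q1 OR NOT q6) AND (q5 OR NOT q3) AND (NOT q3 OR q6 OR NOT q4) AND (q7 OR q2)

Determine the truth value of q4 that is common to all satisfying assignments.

True

Suppose q4 = false.
(NOT q8) alone gives q8 = false.
Now (q8) is unsatisfied and unit — conflict.
So every satisfying assignment has q4 = True.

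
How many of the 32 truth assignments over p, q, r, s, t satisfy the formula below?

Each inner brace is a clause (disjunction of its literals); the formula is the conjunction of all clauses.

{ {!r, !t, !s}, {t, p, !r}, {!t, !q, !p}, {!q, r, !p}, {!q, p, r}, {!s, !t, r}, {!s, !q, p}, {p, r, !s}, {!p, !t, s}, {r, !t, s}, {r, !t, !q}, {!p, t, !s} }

There are 2^5 = 32 truth assignments over (p, q, r, s, t).
Split on p. With p = true, the clauses containing p are satisfied and !p drops from the rest; 3 of the 2^4 = 16 assignments to the other variables satisfy what remains.
With p = false, by the same count on the reduced clause set, 3 assignments work.
(One model: p=F, q=F, r=F, s=F, t=F.)
Total: 3 + 3 = 6.

6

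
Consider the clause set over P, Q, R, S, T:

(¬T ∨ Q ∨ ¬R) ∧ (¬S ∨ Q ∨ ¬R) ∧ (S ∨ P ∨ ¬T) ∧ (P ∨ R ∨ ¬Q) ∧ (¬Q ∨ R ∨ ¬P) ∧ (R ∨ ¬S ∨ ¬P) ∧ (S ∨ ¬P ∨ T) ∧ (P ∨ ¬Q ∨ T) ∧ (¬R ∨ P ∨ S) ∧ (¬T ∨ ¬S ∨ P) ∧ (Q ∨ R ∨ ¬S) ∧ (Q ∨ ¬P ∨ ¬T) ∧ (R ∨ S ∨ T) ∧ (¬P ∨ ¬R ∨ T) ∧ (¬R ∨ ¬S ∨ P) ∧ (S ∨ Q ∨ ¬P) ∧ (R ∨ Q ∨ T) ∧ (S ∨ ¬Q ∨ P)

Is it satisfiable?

Try T = True.
Try Q = True.
Try S = True.
Unit clause (P) forces P = True.
Unit clause (R) forces R = True.
This assignment satisfies each clause.
A satisfying assignment: P: True, Q: True, R: True, S: True, T: True.

Yes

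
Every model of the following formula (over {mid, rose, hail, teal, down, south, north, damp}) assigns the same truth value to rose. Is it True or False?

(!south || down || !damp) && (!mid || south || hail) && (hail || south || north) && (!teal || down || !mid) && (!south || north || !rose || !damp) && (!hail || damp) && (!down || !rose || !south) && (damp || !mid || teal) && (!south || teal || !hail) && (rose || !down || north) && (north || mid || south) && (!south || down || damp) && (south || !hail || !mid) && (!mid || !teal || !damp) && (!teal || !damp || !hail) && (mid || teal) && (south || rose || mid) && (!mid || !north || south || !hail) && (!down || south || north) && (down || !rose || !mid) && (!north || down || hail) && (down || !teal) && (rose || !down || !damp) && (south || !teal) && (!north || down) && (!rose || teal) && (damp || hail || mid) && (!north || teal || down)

False

Suppose rose = true.
From the singleton clause (teal), teal = true.
From the singleton clause (down), down = true.
From the singleton clause (!south), south = false.
But (south) is also a unit clause — contradiction.
So every satisfying assignment has rose = False.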